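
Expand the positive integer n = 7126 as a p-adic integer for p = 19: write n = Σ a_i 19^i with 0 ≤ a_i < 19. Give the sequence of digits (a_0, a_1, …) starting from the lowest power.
(a_0, a_1, …) = (1, 14, 0, 1)

Repeated division by 19 gives the digits low-to-high: 7126 = 1 + 14·19^1 + 1·19^3. Digit sequence: (1, 14, 0, 1).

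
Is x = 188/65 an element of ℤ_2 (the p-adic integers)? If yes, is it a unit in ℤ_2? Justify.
x ∈ ℤ_2 but not a unit; v_2(x) = 2 > 0

ℤ_2 = {x ∈ ℚ_2 : v_2(x) ≥ 0} and ℤ_2^× = {x ∈ ℤ_2 : v_2(x) = 0}. Here v_2(188/65) = v_2(num) − v_2(den) = 2; compare against these criteria.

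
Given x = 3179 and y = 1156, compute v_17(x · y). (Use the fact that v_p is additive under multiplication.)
v_17(3674924) = 4

v_p(x) = 2 (factor: 3179 = 17^2 · 11); v_p(y) = 2 (factor: 1156 = 17^2 · 4). Additivity: v_p(xy) = v_p(x) + v_p(y) = 2 + 2 = 4. (Direct check: xy = 3674924 = 17^4 · (44).)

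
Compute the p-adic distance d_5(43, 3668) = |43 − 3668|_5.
d_5(43, 3668) = 1/125

Step 1 — x − y = 43 − 3668 = -3625. Step 2 — v_5(-3625) = 3 (factor: -3625 = −(5^3 · 29); the sign does not affect v_p). Step 3 — |x − y|_5 = 5^{-3} = 1/125.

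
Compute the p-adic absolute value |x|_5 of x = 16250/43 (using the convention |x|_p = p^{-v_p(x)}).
|16250/43|_5 = 1/625

Step 1 — compute v_5(x) by factoring powers of 5 out of the numerator and denominator: v_5(16250/43) = 4. Step 2 — apply |x|_p = p^{-v_p(x)} = 5^{-4} = 1/625.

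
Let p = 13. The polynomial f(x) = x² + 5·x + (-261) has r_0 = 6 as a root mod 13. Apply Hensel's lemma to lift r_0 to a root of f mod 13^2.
r_1 = 97 (mod 169)

Hensel: r_{i+1} = r_i − f(r_i)·(f′(r_i))^{-1} mod 13^{i+2}, f′(x) = 2x + 5. Iterate:
  r_0 = 6 (mod 13)
  r_1 = 97 (mod 169)
Final: r = 97 satisfies f(r) ≡ 0 mod 13^2.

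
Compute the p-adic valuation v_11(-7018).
v_11(-7018) = 2

v_11(n) is the largest exponent k such that 11^k divides n. Factor out: -7018 = -11^2 · 58. (Sign doesn't affect v_p.) So v_11(-7018) = 2.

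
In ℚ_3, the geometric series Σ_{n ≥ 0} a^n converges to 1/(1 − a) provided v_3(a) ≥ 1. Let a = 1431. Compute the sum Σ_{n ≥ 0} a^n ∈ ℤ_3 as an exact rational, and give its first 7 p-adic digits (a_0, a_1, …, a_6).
Σ a^n = 1/(1 − a) = -1/1430;  first 7 digits = (1, 0, 0, 2, 2, 2, 2)

v_3(a) = 3 ≥ 1, so the series converges in ℤ_3 to 1/(1 − a) = 1/(1 − 1431) = -1/1430. Expand this rational in ℤ_3: compute digits iteratively via d_i = x_i mod 3, x_{i+1} = (x_i − d_i)/3. The first 7 digits are (1, 0, 0, 2, 2, 2, 2).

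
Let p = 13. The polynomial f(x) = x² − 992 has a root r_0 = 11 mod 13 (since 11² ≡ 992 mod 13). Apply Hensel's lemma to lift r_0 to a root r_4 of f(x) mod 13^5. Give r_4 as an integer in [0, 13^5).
r_4 = 234154 (mod 371293)

Hensel's recurrence: r_{i+1} = r_i − f(r_i)·(f′(r_i))^{-1} mod 13^{i+2}, with f′(x) = 2x. Iterate:
  r_0 = 11 (mod 13)
  r_1 = 89 (mod 169)
  r_2 = 1272 (mod 2197)
  r_3 = 5666 (mod 28561)
  r_4 = 234154 (mod 371293)
Final: r_4 = 234154, and one checks f(r_4) ≡ 0 mod 13^5.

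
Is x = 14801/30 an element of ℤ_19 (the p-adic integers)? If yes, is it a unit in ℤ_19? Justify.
x ∈ ℤ_19 but not a unit; v_19(x) = 2 > 0

ℤ_19 = {x ∈ ℚ_19 : v_19(x) ≥ 0} and ℤ_19^× = {x ∈ ℤ_19 : v_19(x) = 0}. Here v_19(14801/30) = v_19(num) − v_19(den) = 2; compare against these criteria.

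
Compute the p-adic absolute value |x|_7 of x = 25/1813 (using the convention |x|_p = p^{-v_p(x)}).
|25/1813|_7 = 49

Step 1 — compute v_7(x) by factoring powers of 7 out of the numerator and denominator: v_7(25/1813) = -2. Step 2 — apply |x|_p = p^{-v_p(x)} = 7^{2} = 49.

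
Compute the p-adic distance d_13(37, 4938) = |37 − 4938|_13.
d_13(37, 4938) = 1/169

Step 1 — x − y = 37 − 4938 = -4901. Step 2 — v_13(-4901) = 2 (factor: -4901 = −(13^2 · 29); the sign does not affect v_p). Step 3 — |x − y|_13 = 13^{-2} = 1/169.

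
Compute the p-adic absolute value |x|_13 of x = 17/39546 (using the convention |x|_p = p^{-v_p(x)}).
|17/39546|_13 = 2197

Step 1 — compute v_13(x) by factoring powers of 13 out of the numerator and denominator: v_13(17/39546) = -3. Step 2 — apply |x|_p = p^{-v_p(x)} = 13^{3} = 2197.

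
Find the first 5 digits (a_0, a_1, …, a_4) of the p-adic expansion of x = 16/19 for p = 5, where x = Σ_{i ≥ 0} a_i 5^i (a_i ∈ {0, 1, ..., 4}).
(a_0, …, a_4) = (4, 2, 0, 2, 3)

v_5(16/19) = 0 (numerator and denominator both coprime to 5), so x ∈ ℤ_5^×. Compute digits iteratively via a_i = x_i mod 5, x_{i+1} = (x_i − a_i)/5, with x_0 = x:
  x_0 = 16/19;  a_0 = 4;  x_1 = (x_0 − 4)/5 = -12/19
  x_1 = -12/19;  a_1 = 2;  x_2 = (x_1 − 2)/5 = -10/19
  x_2 = -10/19;  a_2 = 0;  x_3 = (x_2 − 0)/5 = -2/19
  x_3 = -2/19;  a_3 = 2;  x_4 = (x_3 − 2)/5 = -8/19
  x_4 = -8/19;  a_4 = 3;  x_5 = (x_4 − 3)/5 = -13/19
Digits: (4, 2, 0, 2, 3).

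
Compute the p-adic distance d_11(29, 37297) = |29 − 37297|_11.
d_11(29, 37297) = 1/1331

Step 1 — x − y = 29 − 37297 = -37268. Step 2 — v_11(-37268) = 3 (factor: -37268 = −(11^3 · 28); the sign does not affect v_p). Step 3 — |x − y|_11 = 11^{-3} = 1/1331.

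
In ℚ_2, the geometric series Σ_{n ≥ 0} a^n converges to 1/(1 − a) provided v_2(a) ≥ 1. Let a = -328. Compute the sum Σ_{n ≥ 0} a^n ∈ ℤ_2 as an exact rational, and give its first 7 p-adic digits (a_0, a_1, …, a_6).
Σ a^n = 1/(1 − a) = 1/329;  first 7 digits = (1, 0, 0, 1, 1, 1, 1)

v_2(a) = 3 ≥ 1, so the series converges in ℤ_2 to 1/(1 − a) = 1/(1 − (-328)) = 1/329. Expand this rational in ℤ_2: compute digits iteratively via d_i = x_i mod 2, x_{i+1} = (x_i − d_i)/2. The first 7 digits are (1, 0, 0, 1, 1, 1, 1).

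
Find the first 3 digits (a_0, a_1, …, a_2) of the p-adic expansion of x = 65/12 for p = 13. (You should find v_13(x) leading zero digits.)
(a_0, …, a_2) = (0, 8, 7)

v_13(65/12) = 1, so a_0 = ... = a_0 = 0. Factor out: x = 13^1 · u with u = 5/12 a unit in ℤ_13. Expand u iteratively via a_{v+i} = u_i mod 13, u_{i+1} = (u_i − a_{v+i})/13:
  u_0 = 5/12;  a_1 = 8;  u_1 = (u_0 − 8)/13 = -7/12
  u_1 = -7/12;  a_2 = 7;  u_2 = (u_1 − 7)/13 = -7/12
Digits: (0, 8, 7).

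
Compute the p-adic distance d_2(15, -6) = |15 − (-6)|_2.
d_2(15, -6) = 1

Step 1 — x − y = 15 − (-6) = 21. Step 2 — v_2(21) = 0 (factor: 21 = (2^0 · 21); the sign does not affect v_p). Step 3 — |x − y|_2 = 2^{0} = 1.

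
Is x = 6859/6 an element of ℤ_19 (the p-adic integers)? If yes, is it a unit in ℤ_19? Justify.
x ∈ ℤ_19 but not a unit; v_19(x) = 3 > 0

ℤ_19 = {x ∈ ℚ_19 : v_19(x) ≥ 0} and ℤ_19^× = {x ∈ ℤ_19 : v_19(x) = 0}. Here v_19(6859/6) = v_19(num) − v_19(den) = 3; compare against these criteria.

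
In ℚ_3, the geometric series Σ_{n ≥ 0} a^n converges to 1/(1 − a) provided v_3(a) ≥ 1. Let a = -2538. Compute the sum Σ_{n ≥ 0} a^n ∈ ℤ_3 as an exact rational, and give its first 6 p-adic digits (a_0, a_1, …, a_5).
Σ a^n = 1/(1 − a) = 1/2539;  first 6 digits = (1, 0, 0, 2, 1, 1)

v_3(a) = 3 ≥ 1, so the series converges in ℤ_3 to 1/(1 − a) = 1/(1 − (-2538)) = 1/2539. Expand this rational in ℤ_3: compute digits iteratively via d_i = x_i mod 3, x_{i+1} = (x_i − d_i)/3. The first 6 digits are (1, 0, 0, 2, 1, 1).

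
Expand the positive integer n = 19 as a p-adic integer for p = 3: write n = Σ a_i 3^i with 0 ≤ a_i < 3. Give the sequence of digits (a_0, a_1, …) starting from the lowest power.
(a_0, a_1, …) = (1, 0, 2)

Repeated division by 3 gives the digits low-to-high: 19 = 1 + 2·3^2. Digit sequence: (1, 0, 2).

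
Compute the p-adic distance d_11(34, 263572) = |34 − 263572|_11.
d_11(34, 263572) = 1/14641

Step 1 — x − y = 34 − 263572 = -263538. Step 2 — v_11(-263538) = 4 (factor: -263538 = −(11^4 · 18); the sign does not affect v_p). Step 3 — |x − y|_11 = 11^{-4} = 1/14641.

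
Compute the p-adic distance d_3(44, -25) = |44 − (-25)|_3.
d_3(44, -25) = 1/3

Step 1 — x − y = 44 − (-25) = 69. Step 2 — v_3(69) = 1 (factor: 69 = (3^1 · 23); the sign does not affect v_p). Step 3 — |x − y|_3 = 3^{-1} = 1/3.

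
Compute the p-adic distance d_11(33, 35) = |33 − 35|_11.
d_11(33, 35) = 1

Step 1 — x − y = 33 − 35 = -2. Step 2 — v_11(-2) = 0 (factor: -2 = −(11^0 · 2); the sign does not affect v_p). Step 3 — |x − y|_11 = 11^{0} = 1.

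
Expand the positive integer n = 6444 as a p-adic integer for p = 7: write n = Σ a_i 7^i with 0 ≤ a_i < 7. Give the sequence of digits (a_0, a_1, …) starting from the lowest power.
(a_0, a_1, …) = (4, 3, 5, 4, 2)

Repeated division by 7 gives the digits low-to-high: 6444 = 4 + 3·7^1 + 5·7^2 + 4·7^3 + 2·7^4. Digit sequence: (4, 3, 5, 4, 2).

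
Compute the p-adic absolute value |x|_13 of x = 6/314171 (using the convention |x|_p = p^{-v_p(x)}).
|6/314171|_13 = 28561

Step 1 — compute v_13(x) by factoring powers of 13 out of the numerator and denominator: v_13(6/314171) = -4. Step 2 — apply |x|_p = p^{-v_p(x)} = 13^{4} = 28561.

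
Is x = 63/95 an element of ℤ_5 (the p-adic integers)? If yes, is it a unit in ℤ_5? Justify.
x ∉ ℤ_5 (v_5(x) = -1 < 0)

ℤ_5 = {x ∈ ℚ_5 : v_5(x) ≥ 0} and ℤ_5^× = {x ∈ ℤ_5 : v_5(x) = 0}. Here v_5(63/95) = v_5(num) − v_5(den) = -1; compare against these criteria.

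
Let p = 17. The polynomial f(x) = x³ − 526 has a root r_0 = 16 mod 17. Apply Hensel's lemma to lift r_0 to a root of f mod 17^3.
r_2 = 3739 (mod 4913)

Hensel: r_{i+1} = r_i − f(r_i)/f′(r_i) mod 17^{i+2}, where f′(x) = 3x². Iterate:
  r_0 = 16 (mod 17)
  r_1 = 271 (mod 289)
  r_2 = 3739 (mod 4913)
Final: r = 3739 with f(r) ≡ 0 mod 17^3.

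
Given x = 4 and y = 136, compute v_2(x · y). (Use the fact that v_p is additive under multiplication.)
v_2(544) = 5

v_p(x) = 2 (factor: 4 = 2^2 · 1); v_p(y) = 3 (factor: 136 = 2^3 · 17). Additivity: v_p(xy) = v_p(x) + v_p(y) = 2 + 3 = 5. (Direct check: xy = 544 = 2^5 · (17).)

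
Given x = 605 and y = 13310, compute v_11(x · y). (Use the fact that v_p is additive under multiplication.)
v_11(8052550) = 5

v_p(x) = 2 (factor: 605 = 11^2 · 5); v_p(y) = 3 (factor: 13310 = 11^3 · 10). Additivity: v_p(xy) = v_p(x) + v_p(y) = 2 + 3 = 5. (Direct check: xy = 8052550 = 11^5 · (50).)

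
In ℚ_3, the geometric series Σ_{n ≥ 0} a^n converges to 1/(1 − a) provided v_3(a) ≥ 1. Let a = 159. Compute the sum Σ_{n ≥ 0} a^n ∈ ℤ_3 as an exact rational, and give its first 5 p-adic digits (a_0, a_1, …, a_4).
Σ a^n = 1/(1 − a) = -1/158;  first 5 digits = (1, 2, 0, 2, 2)

v_3(a) = 1 ≥ 1, so the series converges in ℤ_3 to 1/(1 − a) = 1/(1 − 159) = -1/158. Expand this rational in ℤ_3: compute digits iteratively via d_i = x_i mod 3, x_{i+1} = (x_i − d_i)/3. The first 5 digits are (1, 2, 0, 2, 2).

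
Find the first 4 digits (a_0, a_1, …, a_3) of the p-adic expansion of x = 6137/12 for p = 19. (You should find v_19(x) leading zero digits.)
(a_0, …, a_3) = (0, 0, 3, 11)

v_19(6137/12) = 2, so a_0 = ... = a_1 = 0. Factor out: x = 19^2 · u with u = 17/12 a unit in ℤ_19. Expand u iteratively via a_{v+i} = u_i mod 19, u_{i+1} = (u_i − a_{v+i})/19:
  u_0 = 17/12;  a_2 = 3;  u_1 = (u_0 − 3)/19 = -1/12
  u_1 = -1/12;  a_3 = 11;  u_2 = (u_1 − 11)/19 = -7/12
Digits: (0, 0, 3, 11).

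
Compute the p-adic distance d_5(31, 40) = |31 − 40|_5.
d_5(31, 40) = 1

Step 1 — x − y = 31 − 40 = -9. Step 2 — v_5(-9) = 0 (factor: -9 = −(5^0 · 9); the sign does not affect v_p). Step 3 — |x − y|_5 = 5^{0} = 1.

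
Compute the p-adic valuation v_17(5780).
v_17(5780) = 2

v_17(n) is the largest exponent k such that 17^k divides n. Factor out: 5780 = 17^2 · 20. (Sign doesn't affect v_p.) So v_17(5780) = 2.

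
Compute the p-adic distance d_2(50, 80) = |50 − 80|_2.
d_2(50, 80) = 1/2

Step 1 — x − y = 50 − 80 = -30. Step 2 — v_2(-30) = 1 (factor: -30 = −(2^1 · 15); the sign does not affect v_p). Step 3 — |x − y|_2 = 2^{-1} = 1/2.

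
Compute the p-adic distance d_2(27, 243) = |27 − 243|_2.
d_2(27, 243) = 1/8

Step 1 — x − y = 27 − 243 = -216. Step 2 — v_2(-216) = 3 (factor: -216 = −(2^3 · 27); the sign does not affect v_p). Step 3 — |x − y|_2 = 2^{-3} = 1/8.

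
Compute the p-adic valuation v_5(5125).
v_5(5125) = 3

v_5(n) is the largest exponent k such that 5^k divides n. Factor out: 5125 = 5^3 · 41. (Sign doesn't affect v_p.) So v_5(5125) = 3.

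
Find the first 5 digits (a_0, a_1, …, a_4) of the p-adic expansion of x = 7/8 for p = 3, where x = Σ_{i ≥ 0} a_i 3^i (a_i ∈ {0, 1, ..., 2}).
(a_0, …, a_4) = (2, 0, 1, 0, 1)

v_3(7/8) = 0 (numerator and denominator both coprime to 3), so x ∈ ℤ_3^×. Compute digits iteratively via a_i = x_i mod 3, x_{i+1} = (x_i − a_i)/3, with x_0 = x:
  x_0 = 7/8;  a_0 = 2;  x_1 = (x_0 − 2)/3 = -3/8
  x_1 = -3/8;  a_1 = 0;  x_2 = (x_1 − 0)/3 = -1/8
  x_2 = -1/8;  a_2 = 1;  x_3 = (x_2 − 1)/3 = -3/8
  x_3 = -3/8;  a_3 = 0;  x_4 = (x_3 − 0)/3 = -1/8
  x_4 = -1/8;  a_4 = 1;  x_5 = (x_4 − 1)/3 = -3/8
Digits: (2, 0, 1, 0, 1).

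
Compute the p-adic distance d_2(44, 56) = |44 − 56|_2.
d_2(44, 56) = 1/4

Step 1 — x − y = 44 − 56 = -12. Step 2 — v_2(-12) = 2 (factor: -12 = −(2^2 · 3); the sign does not affect v_p). Step 3 — |x − y|_2 = 2^{-2} = 1/4.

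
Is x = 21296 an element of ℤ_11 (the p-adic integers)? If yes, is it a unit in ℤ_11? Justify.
x ∈ ℤ_11 but not a unit; v_11(x) = 3 > 0

ℤ_11 = {x ∈ ℚ_11 : v_11(x) ≥ 0} and ℤ_11^× = {x ∈ ℤ_11 : v_11(x) = 0}. Here v_11(21296) = v_11(num) − v_11(den) = 3; compare against these criteria.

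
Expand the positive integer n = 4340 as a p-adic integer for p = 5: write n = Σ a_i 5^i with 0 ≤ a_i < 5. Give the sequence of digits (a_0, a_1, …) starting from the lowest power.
(a_0, a_1, …) = (0, 3, 3, 4, 1, 1)

Repeated division by 5 gives the digits low-to-high: 4340 = 3·5^1 + 3·5^2 + 4·5^3 + 1·5^4 + 1·5^5. Digit sequence: (0, 3, 3, 4, 1, 1).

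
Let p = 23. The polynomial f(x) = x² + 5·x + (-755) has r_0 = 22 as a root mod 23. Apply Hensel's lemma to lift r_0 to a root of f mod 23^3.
r_2 = 11361 (mod 12167)

Hensel: r_{i+1} = r_i − f(r_i)·(f′(r_i))^{-1} mod 23^{i+2}, f′(x) = 2x + 5. Iterate:
  r_0 = 22 (mod 23)
  r_1 = 252 (mod 529)
  r_2 = 11361 (mod 12167)
Final: r = 11361 satisfies f(r) ≡ 0 mod 23^3.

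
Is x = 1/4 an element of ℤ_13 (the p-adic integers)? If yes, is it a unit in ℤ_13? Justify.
x ∈ ℤ_13^× (unit); v_13(x) = 0

ℤ_13 = {x ∈ ℚ_13 : v_13(x) ≥ 0} and ℤ_13^× = {x ∈ ℤ_13 : v_13(x) = 0}. Here v_13(1/4) = v_13(num) − v_13(den) = 0; compare against these criteria.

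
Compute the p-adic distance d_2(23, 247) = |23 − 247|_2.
d_2(23, 247) = 1/32

Step 1 — x − y = 23 − 247 = -224. Step 2 — v_2(-224) = 5 (factor: -224 = −(2^5 · 7); the sign does not affect v_p). Step 3 — |x − y|_2 = 2^{-5} = 1/32.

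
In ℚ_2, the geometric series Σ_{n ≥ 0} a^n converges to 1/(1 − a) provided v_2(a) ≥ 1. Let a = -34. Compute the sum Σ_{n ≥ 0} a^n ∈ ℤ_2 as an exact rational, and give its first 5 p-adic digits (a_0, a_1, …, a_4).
Σ a^n = 1/(1 − a) = 1/35;  first 5 digits = (1, 1, 0, 1, 0)

v_2(a) = 1 ≥ 1, so the series converges in ℤ_2 to 1/(1 − a) = 1/(1 − (-34)) = 1/35. Expand this rational in ℤ_2: compute digits iteratively via d_i = x_i mod 2, x_{i+1} = (x_i − d_i)/2. The first 5 digits are (1, 1, 0, 1, 0).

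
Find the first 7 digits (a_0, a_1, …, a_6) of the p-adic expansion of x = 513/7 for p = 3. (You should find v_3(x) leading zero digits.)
(a_0, …, a_6) = (0, 0, 0, 1, 1, 2, 1)

v_3(513/7) = 3, so a_0 = ... = a_2 = 0. Factor out: x = 3^3 · u with u = 19/7 a unit in ℤ_3. Expand u iteratively via a_{v+i} = u_i mod 3, u_{i+1} = (u_i − a_{v+i})/3:
  u_0 = 19/7;  a_3 = 1;  u_1 = (u_0 − 1)/3 = 4/7
  u_1 = 4/7;  a_4 = 1;  u_2 = (u_1 − 1)/3 = -1/7
  u_2 = -1/7;  a_5 = 2;  u_3 = (u_2 − 2)/3 = -5/7
  u_3 = -5/7;  a_6 = 1;  u_4 = (u_3 − 1)/3 = -4/7
Digits: (0, 0, 0, 1, 1, 2, 1).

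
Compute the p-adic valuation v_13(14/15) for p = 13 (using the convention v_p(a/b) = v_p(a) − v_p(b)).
v_13(14/15) = 0

Factor powers of 13 from the numerator and denominator of the reduced fraction: 14 = 13^0 · 14 and 15 = 13^0 · 15. Apply v_p(a/b) = v_p(a) − v_p(b): v_13(14/15) = 0 − 0 = 0.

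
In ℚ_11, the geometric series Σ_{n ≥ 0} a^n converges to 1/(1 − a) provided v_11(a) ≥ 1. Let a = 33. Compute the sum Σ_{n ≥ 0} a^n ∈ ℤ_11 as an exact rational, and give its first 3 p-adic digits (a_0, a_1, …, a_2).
Σ a^n = 1/(1 − a) = -1/32;  first 3 digits = (1, 3, 9)

v_11(a) = 1 ≥ 1, so the series converges in ℤ_11 to 1/(1 − a) = 1/(1 − 33) = -1/32. Expand this rational in ℤ_11: compute digits iteratively via d_i = x_i mod 11, x_{i+1} = (x_i − d_i)/11. The first 3 digits are (1, 3, 9).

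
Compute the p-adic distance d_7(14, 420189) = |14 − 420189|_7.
d_7(14, 420189) = 1/16807

Step 1 — x − y = 14 − 420189 = -420175. Step 2 — v_7(-420175) = 5 (factor: -420175 = −(7^5 · 25); the sign does not affect v_p). Step 3 — |x − y|_7 = 7^{-5} = 1/16807.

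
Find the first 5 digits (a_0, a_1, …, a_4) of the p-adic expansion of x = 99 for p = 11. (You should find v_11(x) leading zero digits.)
(a_0, …, a_4) = (0, 9, 0, 0, 0)

v_11(99) = 1, so a_0 = ... = a_0 = 0. Factor out: x = 11^1 · u with u = 9 a unit in ℤ_11. Expand u iteratively via a_{v+i} = u_i mod 11, u_{i+1} = (u_i − a_{v+i})/11:
  u_0 = 9;  a_1 = 9;  u_1 = (u_0 − 9)/11 = 0
  u_1 = 0;  a_2 = 0;  u_2 = (u_1 − 0)/11 = 0
  u_2 = 0;  a_3 = 0;  u_3 = (u_2 − 0)/11 = 0
  u_3 = 0;  a_4 = 0;  u_4 = (u_3 − 0)/11 = 0
Digits: (0, 9, 0, 0, 0).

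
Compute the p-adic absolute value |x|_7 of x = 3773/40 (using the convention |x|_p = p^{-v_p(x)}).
|3773/40|_7 = 1/343

Step 1 — compute v_7(x) by factoring powers of 7 out of the numerator and denominator: v_7(3773/40) = 3. Step 2 — apply |x|_p = p^{-v_p(x)} = 7^{-3} = 1/343.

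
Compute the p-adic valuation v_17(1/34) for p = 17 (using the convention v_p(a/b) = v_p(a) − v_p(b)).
v_17(1/34) = -1

Factor powers of 17 from the numerator and denominator of the reduced fraction: 1 = 17^0 · 1 and 34 = 17^1 · 2. Apply v_p(a/b) = v_p(a) − v_p(b): v_17(1/34) = 0 − 1 = -1.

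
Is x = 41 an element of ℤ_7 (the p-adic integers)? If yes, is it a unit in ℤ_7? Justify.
x ∈ ℤ_7^× (unit); v_7(x) = 0

ℤ_7 = {x ∈ ℚ_7 : v_7(x) ≥ 0} and ℤ_7^× = {x ∈ ℤ_7 : v_7(x) = 0}. Here v_7(41) = v_7(num) − v_7(den) = 0; compare against these criteria.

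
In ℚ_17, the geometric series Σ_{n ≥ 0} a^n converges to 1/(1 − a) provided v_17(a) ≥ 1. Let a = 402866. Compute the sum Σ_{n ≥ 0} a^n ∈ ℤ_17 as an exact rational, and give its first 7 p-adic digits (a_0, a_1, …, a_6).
Σ a^n = 1/(1 − a) = -1/402865;  first 7 digits = (1, 0, 0, 14, 4, 0, 9)

v_17(a) = 3 ≥ 1, so the series converges in ℤ_17 to 1/(1 − a) = 1/(1 − 402866) = -1/402865. Expand this rational in ℤ_17: compute digits iteratively via d_i = x_i mod 17, x_{i+1} = (x_i − d_i)/17. The first 7 digits are (1, 0, 0, 14, 4, 0, 9).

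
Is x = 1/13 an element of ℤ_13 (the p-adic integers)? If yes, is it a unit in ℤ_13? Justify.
x ∉ ℤ_13 (v_13(x) = -1 < 0)

ℤ_13 = {x ∈ ℚ_13 : v_13(x) ≥ 0} and ℤ_13^× = {x ∈ ℤ_13 : v_13(x) = 0}. Here v_13(1/13) = v_13(num) − v_13(den) = -1; compare against these criteria.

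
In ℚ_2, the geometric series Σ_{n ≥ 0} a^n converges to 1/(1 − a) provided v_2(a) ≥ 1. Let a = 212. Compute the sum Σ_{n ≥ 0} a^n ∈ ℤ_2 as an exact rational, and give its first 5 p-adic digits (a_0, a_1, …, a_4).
Σ a^n = 1/(1 − a) = -1/211;  first 5 digits = (1, 0, 1, 0, 0)

v_2(a) = 2 ≥ 1, so the series converges in ℤ_2 to 1/(1 − a) = 1/(1 − 212) = -1/211. Expand this rational in ℤ_2: compute digits iteratively via d_i = x_i mod 2, x_{i+1} = (x_i − d_i)/2. The first 5 digits are (1, 0, 1, 0, 0).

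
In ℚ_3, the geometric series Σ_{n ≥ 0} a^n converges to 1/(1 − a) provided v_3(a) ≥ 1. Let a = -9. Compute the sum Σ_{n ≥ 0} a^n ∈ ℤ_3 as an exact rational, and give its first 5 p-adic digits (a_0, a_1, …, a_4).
Σ a^n = 1/(1 − a) = 1/10;  first 5 digits = (1, 0, 2, 2, 0)

v_3(a) = 2 ≥ 1, so the series converges in ℤ_3 to 1/(1 − a) = 1/(1 − (-9)) = 1/10. Expand this rational in ℤ_3: compute digits iteratively via d_i = x_i mod 3, x_{i+1} = (x_i − d_i)/3. The first 5 digits are (1, 0, 2, 2, 0).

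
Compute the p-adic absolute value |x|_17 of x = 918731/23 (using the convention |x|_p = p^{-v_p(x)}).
|918731/23|_17 = 1/83521

Step 1 — compute v_17(x) by factoring powers of 17 out of the numerator and denominator: v_17(918731/23) = 4. Step 2 — apply |x|_p = p^{-v_p(x)} = 17^{-4} = 1/83521.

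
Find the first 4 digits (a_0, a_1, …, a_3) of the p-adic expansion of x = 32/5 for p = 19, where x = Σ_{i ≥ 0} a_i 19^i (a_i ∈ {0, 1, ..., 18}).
(a_0, …, a_3) = (14, 11, 7, 11)

v_19(32/5) = 0 (numerator and denominator both coprime to 19), so x ∈ ℤ_19^×. Compute digits iteratively via a_i = x_i mod 19, x_{i+1} = (x_i − a_i)/19, with x_0 = x:
  x_0 = 32/5;  a_0 = 14;  x_1 = (x_0 − 14)/19 = -2/5
  x_1 = -2/5;  a_1 = 11;  x_2 = (x_1 − 11)/19 = -3/5
  x_2 = -3/5;  a_2 = 7;  x_3 = (x_2 − 7)/19 = -2/5
  x_3 = -2/5;  a_3 = 11;  x_4 = (x_3 − 11)/19 = -3/5
Digits: (14, 11, 7, 11).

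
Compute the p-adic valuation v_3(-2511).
v_3(-2511) = 4

v_3(n) is the largest exponent k such that 3^k divides n. Factor out: -2511 = -3^4 · 31. (Sign doesn't affect v_p.) So v_3(-2511) = 4.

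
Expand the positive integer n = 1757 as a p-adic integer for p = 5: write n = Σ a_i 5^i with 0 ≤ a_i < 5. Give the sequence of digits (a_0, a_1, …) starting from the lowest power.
(a_0, a_1, …) = (2, 1, 0, 4, 2)

Repeated division by 5 gives the digits low-to-high: 1757 = 2 + 1·5^1 + 4·5^3 + 2·5^4. Digit sequence: (2, 1, 0, 4, 2).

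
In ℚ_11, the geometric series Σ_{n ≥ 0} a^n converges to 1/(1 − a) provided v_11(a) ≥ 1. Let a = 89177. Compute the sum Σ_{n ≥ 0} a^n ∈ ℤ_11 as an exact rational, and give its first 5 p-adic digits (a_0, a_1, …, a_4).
Σ a^n = 1/(1 − a) = -1/89176;  first 5 digits = (1, 0, 0, 1, 6)

v_11(a) = 3 ≥ 1, so the series converges in ℤ_11 to 1/(1 − a) = 1/(1 − 89177) = -1/89176. Expand this rational in ℤ_11: compute digits iteratively via d_i = x_i mod 11, x_{i+1} = (x_i − d_i)/11. The first 5 digits are (1, 0, 0, 1, 6).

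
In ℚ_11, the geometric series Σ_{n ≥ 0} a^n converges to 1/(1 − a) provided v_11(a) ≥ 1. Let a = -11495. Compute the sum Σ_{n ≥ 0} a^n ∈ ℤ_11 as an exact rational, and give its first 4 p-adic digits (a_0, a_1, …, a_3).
Σ a^n = 1/(1 − a) = 1/11496;  first 4 digits = (1, 0, 4, 2)

v_11(a) = 2 ≥ 1, so the series converges in ℤ_11 to 1/(1 − a) = 1/(1 − (-11495)) = 1/11496. Expand this rational in ℤ_11: compute digits iteratively via d_i = x_i mod 11, x_{i+1} = (x_i − d_i)/11. The first 4 digits are (1, 0, 4, 2).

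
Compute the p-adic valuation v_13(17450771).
v_13(17450771) = 5

v_13(n) is the largest exponent k such that 13^k divides n. Factor out: 17450771 = 13^5 · 47. (Sign doesn't affect v_p.) So v_13(17450771) = 5.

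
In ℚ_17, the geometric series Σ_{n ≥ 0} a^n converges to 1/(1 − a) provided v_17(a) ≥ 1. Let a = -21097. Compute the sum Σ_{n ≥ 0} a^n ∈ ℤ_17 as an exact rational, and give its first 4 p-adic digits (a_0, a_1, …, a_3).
Σ a^n = 1/(1 − a) = 1/21098;  first 4 digits = (1, 0, 12, 12)

v_17(a) = 2 ≥ 1, so the series converges in ℤ_17 to 1/(1 − a) = 1/(1 − (-21097)) = 1/21098. Expand this rational in ℤ_17: compute digits iteratively via d_i = x_i mod 17, x_{i+1} = (x_i − d_i)/17. The first 4 digits are (1, 0, 12, 12).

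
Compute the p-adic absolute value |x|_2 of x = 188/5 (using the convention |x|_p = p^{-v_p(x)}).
|188/5|_2 = 1/4

Step 1 — compute v_2(x) by factoring powers of 2 out of the numerator and denominator: v_2(188/5) = 2. Step 2 — apply |x|_p = p^{-v_p(x)} = 2^{-2} = 1/4.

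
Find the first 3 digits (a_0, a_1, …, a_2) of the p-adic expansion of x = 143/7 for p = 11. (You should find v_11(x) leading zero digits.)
(a_0, …, a_2) = (0, 5, 6)

v_11(143/7) = 1, so a_0 = ... = a_0 = 0. Factor out: x = 11^1 · u with u = 13/7 a unit in ℤ_11. Expand u iteratively via a_{v+i} = u_i mod 11, u_{i+1} = (u_i − a_{v+i})/11:
  u_0 = 13/7;  a_1 = 5;  u_1 = (u_0 − 5)/11 = -2/7
  u_1 = -2/7;  a_2 = 6;  u_2 = (u_1 − 6)/11 = -4/7
Digits: (0, 5, 6).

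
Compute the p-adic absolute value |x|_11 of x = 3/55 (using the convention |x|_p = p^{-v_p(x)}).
|3/55|_11 = 11

Step 1 — compute v_11(x) by factoring powers of 11 out of the numerator and denominator: v_11(3/55) = -1. Step 2 — apply |x|_p = p^{-v_p(x)} = 11^{1} = 11.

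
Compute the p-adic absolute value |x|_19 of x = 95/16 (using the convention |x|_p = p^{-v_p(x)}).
|95/16|_19 = 1/19

Step 1 — compute v_19(x) by factoring powers of 19 out of the numerator and denominator: v_19(95/16) = 1. Step 2 — apply |x|_p = p^{-v_p(x)} = 19^{-1} = 1/19.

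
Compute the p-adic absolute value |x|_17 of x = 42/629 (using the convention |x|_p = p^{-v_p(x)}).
|42/629|_17 = 17

Step 1 — compute v_17(x) by factoring powers of 17 out of the numerator and denominator: v_17(42/629) = -1. Step 2 — apply |x|_p = p^{-v_p(x)} = 17^{1} = 17.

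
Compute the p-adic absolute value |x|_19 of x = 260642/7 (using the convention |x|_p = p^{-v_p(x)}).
|260642/7|_19 = 1/130321

Step 1 — compute v_19(x) by factoring powers of 19 out of the numerator and denominator: v_19(260642/7) = 4. Step 2 — apply |x|_p = p^{-v_p(x)} = 19^{-4} = 1/130321.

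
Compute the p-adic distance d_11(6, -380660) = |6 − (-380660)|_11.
d_11(6, -380660) = 1/14641

Step 1 — x − y = 6 − (-380660) = 380666. Step 2 — v_11(380666) = 4 (factor: 380666 = (11^4 · 26); the sign does not affect v_p). Step 3 — |x − y|_11 = 11^{-4} = 1/14641.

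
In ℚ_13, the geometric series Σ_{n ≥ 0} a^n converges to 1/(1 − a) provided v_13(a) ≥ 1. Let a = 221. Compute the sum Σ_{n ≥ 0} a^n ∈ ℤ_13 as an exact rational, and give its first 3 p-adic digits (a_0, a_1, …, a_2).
Σ a^n = 1/(1 − a) = -1/220;  first 3 digits = (1, 4, 4)

v_13(a) = 1 ≥ 1, so the series converges in ℤ_13 to 1/(1 − a) = 1/(1 − 221) = -1/220. Expand this rational in ℤ_13: compute digits iteratively via d_i = x_i mod 13, x_{i+1} = (x_i − d_i)/13. The first 3 digits are (1, 4, 4).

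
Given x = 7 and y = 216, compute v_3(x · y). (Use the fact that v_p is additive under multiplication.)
v_3(1512) = 3

v_p(x) = 0 (factor: 7 = 3^0 · 7); v_p(y) = 3 (factor: 216 = 3^3 · 8). Additivity: v_p(xy) = v_p(x) + v_p(y) = 0 + 3 = 3. (Direct check: xy = 1512 = 3^3 · (56).)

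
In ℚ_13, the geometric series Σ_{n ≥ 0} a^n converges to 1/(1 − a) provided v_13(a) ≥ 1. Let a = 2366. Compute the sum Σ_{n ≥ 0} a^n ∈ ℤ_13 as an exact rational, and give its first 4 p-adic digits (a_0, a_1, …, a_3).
Σ a^n = 1/(1 − a) = -1/2365;  first 4 digits = (1, 0, 1, 1)

v_13(a) = 2 ≥ 1, so the series converges in ℤ_13 to 1/(1 − a) = 1/(1 − 2366) = -1/2365. Expand this rational in ℤ_13: compute digits iteratively via d_i = x_i mod 13, x_{i+1} = (x_i − d_i)/13. The first 4 digits are (1, 0, 1, 1).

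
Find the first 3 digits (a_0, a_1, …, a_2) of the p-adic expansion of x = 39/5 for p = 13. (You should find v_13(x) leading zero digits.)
(a_0, …, a_2) = (0, 11, 7)

v_13(39/5) = 1, so a_0 = ... = a_0 = 0. Factor out: x = 13^1 · u with u = 3/5 a unit in ℤ_13. Expand u iteratively via a_{v+i} = u_i mod 13, u_{i+1} = (u_i − a_{v+i})/13:
  u_0 = 3/5;  a_1 = 11;  u_1 = (u_0 − 11)/13 = -4/5
  u_1 = -4/5;  a_2 = 7;  u_2 = (u_1 − 7)/13 = -3/5
Digits: (0, 11, 7).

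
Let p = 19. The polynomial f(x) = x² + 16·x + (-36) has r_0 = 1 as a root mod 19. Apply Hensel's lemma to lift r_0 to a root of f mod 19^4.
r_3 = 130303 (mod 130321)

Hensel: r_{i+1} = r_i − f(r_i)·(f′(r_i))^{-1} mod 19^{i+2}, f′(x) = 2x + 16. Iterate:
  r_0 = 1 (mod 19)
  r_1 = 343 (mod 361)
  r_2 = 6841 (mod 6859)
  r_3 = 130303 (mod 130321)
Final: r = 130303 satisfies f(r) ≡ 0 mod 19^4.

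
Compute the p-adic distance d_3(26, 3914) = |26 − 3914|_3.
d_3(26, 3914) = 1/243

Step 1 — x − y = 26 − 3914 = -3888. Step 2 — v_3(-3888) = 5 (factor: -3888 = −(3^5 · 16); the sign does not affect v_p). Step 3 — |x − y|_3 = 3^{-5} = 1/243.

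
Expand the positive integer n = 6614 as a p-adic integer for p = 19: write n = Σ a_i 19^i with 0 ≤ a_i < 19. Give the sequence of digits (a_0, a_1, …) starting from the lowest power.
(a_0, a_1, …) = (2, 6, 18)

Repeated division by 19 gives the digits low-to-high: 6614 = 2 + 6·19^1 + 18·19^2. Digit sequence: (2, 6, 18).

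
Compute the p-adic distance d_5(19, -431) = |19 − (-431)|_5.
d_5(19, -431) = 1/25

Step 1 — x − y = 19 − (-431) = 450. Step 2 — v_5(450) = 2 (factor: 450 = (5^2 · 18); the sign does not affect v_p). Step 3 — |x − y|_5 = 5^{-2} = 1/25.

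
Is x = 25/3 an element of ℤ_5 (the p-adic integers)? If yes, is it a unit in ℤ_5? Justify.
x ∈ ℤ_5 but not a unit; v_5(x) = 2 > 0

ℤ_5 = {x ∈ ℚ_5 : v_5(x) ≥ 0} and ℤ_5^× = {x ∈ ℤ_5 : v_5(x) = 0}. Here v_5(25/3) = v_5(num) − v_5(den) = 2; compare against these criteria.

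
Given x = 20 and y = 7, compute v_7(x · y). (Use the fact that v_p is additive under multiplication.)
v_7(140) = 1

v_p(x) = 0 (factor: 20 = 7^0 · 20); v_p(y) = 1 (factor: 7 = 7^1 · 1). Additivity: v_p(xy) = v_p(x) + v_p(y) = 0 + 1 = 1. (Direct check: xy = 140 = 7^1 · (20).)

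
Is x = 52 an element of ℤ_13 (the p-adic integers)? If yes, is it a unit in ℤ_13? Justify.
x ∈ ℤ_13 but not a unit; v_13(x) = 1 > 0

ℤ_13 = {x ∈ ℚ_13 : v_13(x) ≥ 0} and ℤ_13^× = {x ∈ ℤ_13 : v_13(x) = 0}. Here v_13(52) = v_13(num) − v_13(den) = 1; compare against these criteria.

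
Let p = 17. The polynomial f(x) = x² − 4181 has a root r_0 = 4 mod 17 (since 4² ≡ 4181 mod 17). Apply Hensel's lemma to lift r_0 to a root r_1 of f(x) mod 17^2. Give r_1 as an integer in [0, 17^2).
r_1 = 55 (mod 289)

Hensel's recurrence: r_{i+1} = r_i − f(r_i)·(f′(r_i))^{-1} mod 17^{i+2}, with f′(x) = 2x. Iterate:
  r_0 = 4 (mod 17)
  r_1 = 55 (mod 289)
Final: r_1 = 55, and one checks f(r_1) ≡ 0 mod 17^2.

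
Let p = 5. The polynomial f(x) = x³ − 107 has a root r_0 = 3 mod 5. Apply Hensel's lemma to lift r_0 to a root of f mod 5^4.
r_3 = 468 (mod 625)

Hensel: r_{i+1} = r_i − f(r_i)/f′(r_i) mod 5^{i+2}, where f′(x) = 3x². Iterate:
  r_0 = 3 (mod 5)
  r_1 = 18 (mod 25)
  r_2 = 93 (mod 125)
  r_3 = 468 (mod 625)
Final: r = 468 with f(r) ≡ 0 mod 5^4.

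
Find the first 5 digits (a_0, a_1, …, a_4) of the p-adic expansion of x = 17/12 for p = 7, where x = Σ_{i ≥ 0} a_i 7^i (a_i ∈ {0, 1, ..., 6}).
(a_0, …, a_4) = (2, 4, 0, 4, 0)

v_7(17/12) = 0 (numerator and denominator both coprime to 7), so x ∈ ℤ_7^×. Compute digits iteratively via a_i = x_i mod 7, x_{i+1} = (x_i − a_i)/7, with x_0 = x:
  x_0 = 17/12;  a_0 = 2;  x_1 = (x_0 − 2)/7 = -1/12
  x_1 = -1/12;  a_1 = 4;  x_2 = (x_1 − 4)/7 = -7/12
  x_2 = -7/12;  a_2 = 0;  x_3 = (x_2 − 0)/7 = -1/12
  x_3 = -1/12;  a_3 = 4;  x_4 = (x_3 − 4)/7 = -7/12
  x_4 = -7/12;  a_4 = 0;  x_5 = (x_4 − 0)/7 = -1/12
Digits: (2, 4, 0, 4, 0).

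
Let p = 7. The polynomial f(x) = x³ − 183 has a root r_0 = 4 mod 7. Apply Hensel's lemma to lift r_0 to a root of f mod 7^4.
r_3 = 1404 (mod 2401)

Hensel: r_{i+1} = r_i − f(r_i)/f′(r_i) mod 7^{i+2}, where f′(x) = 3x². Iterate:
  r_0 = 4 (mod 7)
  r_1 = 32 (mod 49)
  r_2 = 32 (mod 343)
  r_3 = 1404 (mod 2401)
Final: r = 1404 with f(r) ≡ 0 mod 7^4.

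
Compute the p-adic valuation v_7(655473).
v_7(655473) = 5

v_7(n) is the largest exponent k such that 7^k divides n. Factor out: 655473 = 7^5 · 39. (Sign doesn't affect v_p.) So v_7(655473) = 5.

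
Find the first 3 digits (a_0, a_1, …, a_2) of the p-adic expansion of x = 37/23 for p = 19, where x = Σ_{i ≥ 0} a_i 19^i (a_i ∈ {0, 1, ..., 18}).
(a_0, …, a_2) = (14, 1, 9)

v_19(37/23) = 0 (numerator and denominator both coprime to 19), so x ∈ ℤ_19^×. Compute digits iteratively via a_i = x_i mod 19, x_{i+1} = (x_i − a_i)/19, with x_0 = x:
  x_0 = 37/23;  a_0 = 14;  x_1 = (x_0 − 14)/19 = -15/23
  x_1 = -15/23;  a_1 = 1;  x_2 = (x_1 − 1)/19 = -2/23
  x_2 = -2/23;  a_2 = 9;  x_3 = (x_2 − 9)/19 = -11/23
Digits: (14, 1, 9).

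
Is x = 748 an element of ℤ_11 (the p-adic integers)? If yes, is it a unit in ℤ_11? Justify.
x ∈ ℤ_11 but not a unit; v_11(x) = 1 > 0

ℤ_11 = {x ∈ ℚ_11 : v_11(x) ≥ 0} and ℤ_11^× = {x ∈ ℤ_11 : v_11(x) = 0}. Here v_11(748) = v_11(num) − v_11(den) = 1; compare against these criteria.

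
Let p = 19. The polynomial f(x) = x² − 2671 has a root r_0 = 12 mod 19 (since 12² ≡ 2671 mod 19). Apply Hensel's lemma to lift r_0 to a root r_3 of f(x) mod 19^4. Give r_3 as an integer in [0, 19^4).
r_3 = 92428 (mod 130321)

Hensel's recurrence: r_{i+1} = r_i − f(r_i)·(f′(r_i))^{-1} mod 19^{i+2}, with f′(x) = 2x. Iterate:
  r_0 = 12 (mod 19)
  r_1 = 12 (mod 361)
  r_2 = 3261 (mod 6859)
  r_3 = 92428 (mod 130321)
Final: r_3 = 92428, and one checks f(r_3) ≡ 0 mod 19^4.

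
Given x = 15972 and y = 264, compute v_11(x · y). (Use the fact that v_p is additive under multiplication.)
v_11(4216608) = 4

v_p(x) = 3 (factor: 15972 = 11^3 · 12); v_p(y) = 1 (factor: 264 = 11^1 · 24). Additivity: v_p(xy) = v_p(x) + v_p(y) = 3 + 1 = 4. (Direct check: xy = 4216608 = 11^4 · (288).)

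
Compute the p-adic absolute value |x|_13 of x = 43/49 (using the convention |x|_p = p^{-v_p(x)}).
|43/49|_13 = 1

Step 1 — compute v_13(x) by factoring powers of 13 out of the numerator and denominator: v_13(43/49) = 0. Step 2 — apply |x|_p = p^{-v_p(x)} = 13^{0} = 1.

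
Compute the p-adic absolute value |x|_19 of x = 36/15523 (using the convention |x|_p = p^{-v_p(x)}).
|36/15523|_19 = 361

Step 1 — compute v_19(x) by factoring powers of 19 out of the numerator and denominator: v_19(36/15523) = -2. Step 2 — apply |x|_p = p^{-v_p(x)} = 19^{2} = 361.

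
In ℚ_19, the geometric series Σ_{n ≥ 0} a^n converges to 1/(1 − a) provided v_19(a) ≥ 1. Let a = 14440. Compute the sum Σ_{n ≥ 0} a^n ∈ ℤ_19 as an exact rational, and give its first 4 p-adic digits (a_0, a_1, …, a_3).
Σ a^n = 1/(1 − a) = -1/14439;  first 4 digits = (1, 0, 2, 2)

v_19(a) = 2 ≥ 1, so the series converges in ℤ_19 to 1/(1 − a) = 1/(1 − 14440) = -1/14439. Expand this rational in ℤ_19: compute digits iteratively via d_i = x_i mod 19, x_{i+1} = (x_i − d_i)/19. The first 4 digits are (1, 0, 2, 2).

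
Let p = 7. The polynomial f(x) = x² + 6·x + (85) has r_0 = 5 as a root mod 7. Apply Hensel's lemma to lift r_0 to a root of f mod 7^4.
r_3 = 1748 (mod 2401)

Hensel: r_{i+1} = r_i − f(r_i)·(f′(r_i))^{-1} mod 7^{i+2}, f′(x) = 2x + 6. Iterate:
  r_0 = 5 (mod 7)
  r_1 = 33 (mod 49)
  r_2 = 33 (mod 343)
  r_3 = 1748 (mod 2401)
Final: r = 1748 satisfies f(r) ≡ 0 mod 7^4.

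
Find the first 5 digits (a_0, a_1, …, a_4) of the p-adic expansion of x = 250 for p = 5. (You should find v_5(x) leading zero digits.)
(a_0, …, a_4) = (0, 0, 0, 2, 0)

v_5(250) = 3, so a_0 = ... = a_2 = 0. Factor out: x = 5^3 · u with u = 2 a unit in ℤ_5. Expand u iteratively via a_{v+i} = u_i mod 5, u_{i+1} = (u_i − a_{v+i})/5:
  u_0 = 2;  a_3 = 2;  u_1 = (u_0 − 2)/5 = 0
  u_1 = 0;  a_4 = 0;  u_2 = (u_1 − 0)/5 = 0
Digits: (0, 0, 0, 2, 0).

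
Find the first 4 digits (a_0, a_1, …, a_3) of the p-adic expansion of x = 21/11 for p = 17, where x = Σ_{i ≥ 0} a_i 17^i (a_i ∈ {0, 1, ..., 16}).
(a_0, …, a_3) = (5, 6, 12, 7)

v_17(21/11) = 0 (numerator and denominator both coprime to 17), so x ∈ ℤ_17^×. Compute digits iteratively via a_i = x_i mod 17, x_{i+1} = (x_i − a_i)/17, with x_0 = x:
  x_0 = 21/11;  a_0 = 5;  x_1 = (x_0 − 5)/17 = -2/11
  x_1 = -2/11;  a_1 = 6;  x_2 = (x_1 − 6)/17 = -4/11
  x_2 = -4/11;  a_2 = 12;  x_3 = (x_2 − 12)/17 = -8/11
  x_3 = -8/11;  a_3 = 7;  x_4 = (x_3 − 7)/17 = -5/11
Digits: (5, 6, 12, 7).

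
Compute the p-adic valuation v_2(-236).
v_2(-236) = 2

v_2(n) is the largest exponent k such that 2^k divides n. Factor out: -236 = -2^2 · 59. (Sign doesn't affect v_p.) So v_2(-236) = 2.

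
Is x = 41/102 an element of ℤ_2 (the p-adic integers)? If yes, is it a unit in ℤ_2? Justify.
x ∉ ℤ_2 (v_2(x) = -1 < 0)

ℤ_2 = {x ∈ ℚ_2 : v_2(x) ≥ 0} and ℤ_2^× = {x ∈ ℤ_2 : v_2(x) = 0}. Here v_2(41/102) = v_2(num) − v_2(den) = -1; compare against these criteria.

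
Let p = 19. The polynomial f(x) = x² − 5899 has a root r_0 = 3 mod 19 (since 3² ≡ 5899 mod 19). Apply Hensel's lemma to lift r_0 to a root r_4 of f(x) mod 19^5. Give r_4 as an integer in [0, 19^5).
r_4 = 1993464 (mod 2476099)

Hensel's recurrence: r_{i+1} = r_i − f(r_i)·(f′(r_i))^{-1} mod 19^{i+2}, with f′(x) = 2x. Iterate:
  r_0 = 3 (mod 19)
  r_1 = 22 (mod 361)
  r_2 = 4354 (mod 6859)
  r_3 = 38649 (mod 130321)
  r_4 = 1993464 (mod 2476099)
Final: r_4 = 1993464, and one checks f(r_4) ≡ 0 mod 19^5.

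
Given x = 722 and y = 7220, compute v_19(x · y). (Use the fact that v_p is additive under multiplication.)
v_19(5212840) = 4

v_p(x) = 2 (factor: 722 = 19^2 · 2); v_p(y) = 2 (factor: 7220 = 19^2 · 20). Additivity: v_p(xy) = v_p(x) + v_p(y) = 2 + 2 = 4. (Direct check: xy = 5212840 = 19^4 · (40).)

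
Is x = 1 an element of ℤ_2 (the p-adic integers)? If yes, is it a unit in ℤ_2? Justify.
x ∈ ℤ_2^× (unit); v_2(x) = 0

ℤ_2 = {x ∈ ℚ_2 : v_2(x) ≥ 0} and ℤ_2^× = {x ∈ ℤ_2 : v_2(x) = 0}. Here v_2(1) = v_2(num) − v_2(den) = 0; compare against these criteria.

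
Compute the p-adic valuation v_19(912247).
v_19(912247) = 4

v_19(n) is the largest exponent k such that 19^k divides n. Factor out: 912247 = 19^4 · 7. (Sign doesn't affect v_p.) So v_19(912247) = 4.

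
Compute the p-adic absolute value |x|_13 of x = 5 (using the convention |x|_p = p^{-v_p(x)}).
|5|_13 = 1

Step 1 — compute v_13(x) by factoring powers of 13 out of the numerator and denominator: v_13(5) = 0. Step 2 — apply |x|_p = p^{-v_p(x)} = 13^{0} = 1.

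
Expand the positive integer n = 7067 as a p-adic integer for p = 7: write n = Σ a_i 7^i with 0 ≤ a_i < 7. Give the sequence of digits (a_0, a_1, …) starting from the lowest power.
(a_0, a_1, …) = (4, 1, 4, 6, 2)

Repeated division by 7 gives the digits low-to-high: 7067 = 4 + 1·7^1 + 4·7^2 + 6·7^3 + 2·7^4. Digit sequence: (4, 1, 4, 6, 2).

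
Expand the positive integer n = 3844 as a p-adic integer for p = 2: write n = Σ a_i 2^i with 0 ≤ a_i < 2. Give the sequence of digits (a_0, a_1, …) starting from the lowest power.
(a_0, a_1, …) = (0, 0, 1, 0, 0, 0, 0, 0, 1, 1, 1, 1)

Repeated division by 2 gives the digits low-to-high: 3844 = 1·2^2 + 1·2^8 + 1·2^9 + 1·2^10 + 1·2^11. Digit sequence: (0, 0, 1, 0, 0, 0, 0, 0, 1, 1, 1, 1).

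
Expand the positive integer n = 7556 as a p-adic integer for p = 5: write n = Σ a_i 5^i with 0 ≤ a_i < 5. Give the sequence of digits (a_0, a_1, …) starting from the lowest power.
(a_0, a_1, …) = (1, 1, 2, 0, 2, 2)

Repeated division by 5 gives the digits low-to-high: 7556 = 1 + 1·5^1 + 2·5^2 + 2·5^4 + 2·5^5. Digit sequence: (1, 1, 2, 0, 2, 2).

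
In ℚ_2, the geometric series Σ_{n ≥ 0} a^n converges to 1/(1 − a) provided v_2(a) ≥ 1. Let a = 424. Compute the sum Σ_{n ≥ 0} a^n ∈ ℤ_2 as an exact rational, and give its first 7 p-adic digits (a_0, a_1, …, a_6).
Σ a^n = 1/(1 − a) = -1/423;  first 7 digits = (1, 0, 0, 1, 0, 1, 1)

v_2(a) = 3 ≥ 1, so the series converges in ℤ_2 to 1/(1 − a) = 1/(1 − 424) = -1/423. Expand this rational in ℤ_2: compute digits iteratively via d_i = x_i mod 2, x_{i+1} = (x_i − d_i)/2. The first 7 digits are (1, 0, 0, 1, 0, 1, 1).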